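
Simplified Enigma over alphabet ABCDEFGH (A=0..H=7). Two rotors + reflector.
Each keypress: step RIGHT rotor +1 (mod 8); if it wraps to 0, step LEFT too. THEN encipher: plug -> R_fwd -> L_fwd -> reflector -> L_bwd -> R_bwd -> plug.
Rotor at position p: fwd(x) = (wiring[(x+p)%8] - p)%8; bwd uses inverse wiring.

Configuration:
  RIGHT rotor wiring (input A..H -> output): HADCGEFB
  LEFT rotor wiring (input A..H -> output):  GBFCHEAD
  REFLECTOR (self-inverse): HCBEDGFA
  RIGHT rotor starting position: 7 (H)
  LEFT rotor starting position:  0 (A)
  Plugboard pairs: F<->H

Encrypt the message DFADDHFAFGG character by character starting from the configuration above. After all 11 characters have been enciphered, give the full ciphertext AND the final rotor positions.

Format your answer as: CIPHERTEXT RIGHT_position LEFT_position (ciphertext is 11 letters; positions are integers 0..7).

Answer: EBCEBDDFAFE 2 2

Derivation:
Char 1 ('D'): step: R->0, L->1 (L advanced); D->plug->D->R->C->L->B->refl->C->L'->G->R'->E->plug->E
Char 2 ('F'): step: R->1, L=1; F->plug->H->R->G->L->C->refl->B->L'->C->R'->B->plug->B
Char 3 ('A'): step: R->2, L=1; A->plug->A->R->B->L->E->refl->D->L'->E->R'->C->plug->C
Char 4 ('D'): step: R->3, L=1; D->plug->D->R->C->L->B->refl->C->L'->G->R'->E->plug->E
Char 5 ('D'): step: R->4, L=1; D->plug->D->R->F->L->H->refl->A->L'->A->R'->B->plug->B
Char 6 ('H'): step: R->5, L=1; H->plug->F->R->G->L->C->refl->B->L'->C->R'->D->plug->D
Char 7 ('F'): step: R->6, L=1; F->plug->H->R->G->L->C->refl->B->L'->C->R'->D->plug->D
Char 8 ('A'): step: R->7, L=1; A->plug->A->R->C->L->B->refl->C->L'->G->R'->H->plug->F
Char 9 ('F'): step: R->0, L->2 (L advanced); F->plug->H->R->B->L->A->refl->H->L'->H->R'->A->plug->A
Char 10 ('G'): step: R->1, L=2; G->plug->G->R->A->L->D->refl->E->L'->G->R'->H->plug->F
Char 11 ('G'): step: R->2, L=2; G->plug->G->R->F->L->B->refl->C->L'->D->R'->E->plug->E
Final: ciphertext=EBCEBDDFAFE, RIGHT=2, LEFT=2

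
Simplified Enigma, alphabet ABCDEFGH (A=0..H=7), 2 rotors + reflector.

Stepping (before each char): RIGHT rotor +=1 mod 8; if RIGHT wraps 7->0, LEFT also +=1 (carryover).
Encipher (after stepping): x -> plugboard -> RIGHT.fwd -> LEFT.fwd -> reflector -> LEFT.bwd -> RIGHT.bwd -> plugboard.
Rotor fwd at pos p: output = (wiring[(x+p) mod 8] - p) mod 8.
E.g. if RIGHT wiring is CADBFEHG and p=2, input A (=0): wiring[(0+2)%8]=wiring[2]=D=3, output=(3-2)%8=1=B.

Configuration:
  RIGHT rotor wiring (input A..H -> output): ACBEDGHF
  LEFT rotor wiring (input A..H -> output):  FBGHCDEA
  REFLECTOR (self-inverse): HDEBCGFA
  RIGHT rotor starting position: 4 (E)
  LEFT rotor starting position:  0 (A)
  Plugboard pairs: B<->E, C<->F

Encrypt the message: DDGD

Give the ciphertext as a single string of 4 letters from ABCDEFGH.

Char 1 ('D'): step: R->5, L=0; D->plug->D->R->D->L->H->refl->A->L'->H->R'->G->plug->G
Char 2 ('D'): step: R->6, L=0; D->plug->D->R->E->L->C->refl->E->L'->G->R'->F->plug->C
Char 3 ('G'): step: R->7, L=0; G->plug->G->R->H->L->A->refl->H->L'->D->R'->C->plug->F
Char 4 ('D'): step: R->0, L->1 (L advanced); D->plug->D->R->E->L->C->refl->E->L'->H->R'->G->plug->G

Answer: GCFG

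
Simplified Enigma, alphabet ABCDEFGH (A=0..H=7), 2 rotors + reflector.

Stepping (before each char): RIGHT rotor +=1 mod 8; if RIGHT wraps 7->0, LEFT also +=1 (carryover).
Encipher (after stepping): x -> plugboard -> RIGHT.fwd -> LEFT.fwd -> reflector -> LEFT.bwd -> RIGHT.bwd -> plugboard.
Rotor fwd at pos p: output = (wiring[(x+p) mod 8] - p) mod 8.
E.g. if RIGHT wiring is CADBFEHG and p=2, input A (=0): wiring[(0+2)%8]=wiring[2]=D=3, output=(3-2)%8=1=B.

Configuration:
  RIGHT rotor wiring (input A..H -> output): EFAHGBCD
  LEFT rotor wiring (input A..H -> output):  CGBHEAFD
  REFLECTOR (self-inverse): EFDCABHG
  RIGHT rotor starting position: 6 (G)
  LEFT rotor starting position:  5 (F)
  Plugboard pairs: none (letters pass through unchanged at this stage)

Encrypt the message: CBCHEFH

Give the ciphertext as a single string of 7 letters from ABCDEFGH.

Char 1 ('C'): step: R->7, L=5; C->plug->C->R->G->L->C->refl->D->L'->A->R'->E->plug->E
Char 2 ('B'): step: R->0, L->6 (L advanced); B->plug->B->R->F->L->B->refl->F->L'->B->R'->F->plug->F
Char 3 ('C'): step: R->1, L=6; C->plug->C->R->G->L->G->refl->H->L'->A->R'->E->plug->E
Char 4 ('H'): step: R->2, L=6; H->plug->H->R->D->L->A->refl->E->L'->C->R'->G->plug->G
Char 5 ('E'): step: R->3, L=6; E->plug->E->R->A->L->H->refl->G->L'->G->R'->C->plug->C
Char 6 ('F'): step: R->4, L=6; F->plug->F->R->B->L->F->refl->B->L'->F->R'->B->plug->B
Char 7 ('H'): step: R->5, L=6; H->plug->H->R->B->L->F->refl->B->L'->F->R'->B->plug->B

Answer: EFEGCBB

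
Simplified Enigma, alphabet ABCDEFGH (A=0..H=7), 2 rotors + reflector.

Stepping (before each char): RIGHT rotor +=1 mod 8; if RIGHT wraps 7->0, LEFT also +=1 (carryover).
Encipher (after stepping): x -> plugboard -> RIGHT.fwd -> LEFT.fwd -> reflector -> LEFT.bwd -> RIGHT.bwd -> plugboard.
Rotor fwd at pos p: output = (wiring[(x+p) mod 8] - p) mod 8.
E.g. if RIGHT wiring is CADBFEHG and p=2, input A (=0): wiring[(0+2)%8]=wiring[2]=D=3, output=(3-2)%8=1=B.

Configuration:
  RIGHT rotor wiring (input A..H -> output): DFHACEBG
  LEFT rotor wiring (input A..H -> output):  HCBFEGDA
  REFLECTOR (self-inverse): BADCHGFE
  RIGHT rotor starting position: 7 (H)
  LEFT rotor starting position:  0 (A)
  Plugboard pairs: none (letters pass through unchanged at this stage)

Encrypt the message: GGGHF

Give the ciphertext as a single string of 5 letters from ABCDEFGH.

Answer: DECBB

Derivation:
Char 1 ('G'): step: R->0, L->1 (L advanced); G->plug->G->R->B->L->A->refl->B->L'->A->R'->D->plug->D
Char 2 ('G'): step: R->1, L=1; G->plug->G->R->F->L->C->refl->D->L'->D->R'->E->plug->E
Char 3 ('G'): step: R->2, L=1; G->plug->G->R->B->L->A->refl->B->L'->A->R'->C->plug->C
Char 4 ('H'): step: R->3, L=1; H->plug->H->R->E->L->F->refl->G->L'->H->R'->B->plug->B
Char 5 ('F'): step: R->4, L=1; F->plug->F->R->B->L->A->refl->B->L'->A->R'->B->plug->B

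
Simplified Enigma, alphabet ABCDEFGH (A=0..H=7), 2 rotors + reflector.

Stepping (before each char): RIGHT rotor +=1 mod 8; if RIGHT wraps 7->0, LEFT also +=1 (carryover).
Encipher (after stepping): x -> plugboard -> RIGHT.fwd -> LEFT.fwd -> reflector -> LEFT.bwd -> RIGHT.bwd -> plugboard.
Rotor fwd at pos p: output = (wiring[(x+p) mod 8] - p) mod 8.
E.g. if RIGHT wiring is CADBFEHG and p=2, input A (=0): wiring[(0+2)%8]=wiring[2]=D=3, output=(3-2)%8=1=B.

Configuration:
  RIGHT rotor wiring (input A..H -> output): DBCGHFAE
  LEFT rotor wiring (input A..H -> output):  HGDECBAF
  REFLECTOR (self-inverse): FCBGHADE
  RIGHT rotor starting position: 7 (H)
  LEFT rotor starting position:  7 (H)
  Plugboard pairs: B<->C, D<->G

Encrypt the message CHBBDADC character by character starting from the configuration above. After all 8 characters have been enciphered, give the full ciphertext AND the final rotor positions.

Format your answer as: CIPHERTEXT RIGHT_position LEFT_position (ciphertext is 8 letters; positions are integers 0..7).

Char 1 ('C'): step: R->0, L->0 (L advanced); C->plug->B->R->B->L->G->refl->D->L'->C->R'->C->plug->B
Char 2 ('H'): step: R->1, L=0; H->plug->H->R->C->L->D->refl->G->L'->B->R'->B->plug->C
Char 3 ('B'): step: R->2, L=0; B->plug->C->R->F->L->B->refl->C->L'->E->R'->B->plug->C
Char 4 ('B'): step: R->3, L=0; B->plug->C->R->C->L->D->refl->G->L'->B->R'->E->plug->E
Char 5 ('D'): step: R->4, L=0; D->plug->G->R->G->L->A->refl->F->L'->H->R'->E->plug->E
Char 6 ('A'): step: R->5, L=0; A->plug->A->R->A->L->H->refl->E->L'->D->R'->B->plug->C
Char 7 ('D'): step: R->6, L=0; D->plug->G->R->B->L->G->refl->D->L'->C->R'->A->plug->A
Char 8 ('C'): step: R->7, L=0; C->plug->B->R->E->L->C->refl->B->L'->F->R'->A->plug->A
Final: ciphertext=BCCEECAA, RIGHT=7, LEFT=0

Answer: BCCEECAA 7 0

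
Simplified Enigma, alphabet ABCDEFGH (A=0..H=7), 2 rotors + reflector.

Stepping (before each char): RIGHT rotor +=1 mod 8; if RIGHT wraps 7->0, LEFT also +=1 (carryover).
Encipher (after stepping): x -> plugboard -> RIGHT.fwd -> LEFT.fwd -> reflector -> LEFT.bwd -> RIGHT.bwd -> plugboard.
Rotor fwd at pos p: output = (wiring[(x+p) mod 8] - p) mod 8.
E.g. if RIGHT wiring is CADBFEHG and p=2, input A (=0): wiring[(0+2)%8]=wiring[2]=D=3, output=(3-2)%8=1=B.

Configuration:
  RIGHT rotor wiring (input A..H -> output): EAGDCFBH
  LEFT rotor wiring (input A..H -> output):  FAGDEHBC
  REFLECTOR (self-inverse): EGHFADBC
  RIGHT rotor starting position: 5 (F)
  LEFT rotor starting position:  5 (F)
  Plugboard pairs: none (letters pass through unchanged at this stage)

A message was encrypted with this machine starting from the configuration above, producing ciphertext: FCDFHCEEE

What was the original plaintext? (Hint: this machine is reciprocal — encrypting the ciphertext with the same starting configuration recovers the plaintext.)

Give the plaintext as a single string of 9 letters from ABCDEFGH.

Answer: CFEBEHCCF

Derivation:
Char 1 ('F'): step: R->6, L=5; F->plug->F->R->F->L->B->refl->G->L'->G->R'->C->plug->C
Char 2 ('C'): step: R->7, L=5; C->plug->C->R->B->L->E->refl->A->L'->D->R'->F->plug->F
Char 3 ('D'): step: R->0, L->6 (L advanced); D->plug->D->R->D->L->C->refl->H->L'->C->R'->E->plug->E
Char 4 ('F'): step: R->1, L=6; F->plug->F->R->A->L->D->refl->F->L'->F->R'->B->plug->B
Char 5 ('H'): step: R->2, L=6; H->plug->H->R->G->L->G->refl->B->L'->H->R'->E->plug->E
Char 6 ('C'): step: R->3, L=6; C->plug->C->R->C->L->H->refl->C->L'->D->R'->H->plug->H
Char 7 ('E'): step: R->4, L=6; E->plug->E->R->A->L->D->refl->F->L'->F->R'->C->plug->C
Char 8 ('E'): step: R->5, L=6; E->plug->E->R->D->L->C->refl->H->L'->C->R'->C->plug->C
Char 9 ('E'): step: R->6, L=6; E->plug->E->R->A->L->D->refl->F->L'->F->R'->F->plug->F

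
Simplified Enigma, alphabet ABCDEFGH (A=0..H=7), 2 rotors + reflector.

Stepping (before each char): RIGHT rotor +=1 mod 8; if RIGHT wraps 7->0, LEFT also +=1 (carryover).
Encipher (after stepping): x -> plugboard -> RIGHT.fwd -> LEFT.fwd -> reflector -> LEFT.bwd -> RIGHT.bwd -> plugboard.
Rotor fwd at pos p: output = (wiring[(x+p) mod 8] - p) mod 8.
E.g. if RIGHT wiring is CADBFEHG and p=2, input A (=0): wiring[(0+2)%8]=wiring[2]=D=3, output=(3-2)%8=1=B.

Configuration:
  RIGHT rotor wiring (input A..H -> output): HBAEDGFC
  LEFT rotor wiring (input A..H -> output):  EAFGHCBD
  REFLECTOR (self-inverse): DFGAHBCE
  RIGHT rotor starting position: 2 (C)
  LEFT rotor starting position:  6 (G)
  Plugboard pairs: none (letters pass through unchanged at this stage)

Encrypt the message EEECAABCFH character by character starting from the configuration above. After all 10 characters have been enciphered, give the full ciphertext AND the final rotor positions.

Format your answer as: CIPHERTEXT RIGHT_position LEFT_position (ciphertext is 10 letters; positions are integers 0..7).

Char 1 ('E'): step: R->3, L=6; E->plug->E->R->H->L->E->refl->H->L'->E->R'->F->plug->F
Char 2 ('E'): step: R->4, L=6; E->plug->E->R->D->L->C->refl->G->L'->C->R'->B->plug->B
Char 3 ('E'): step: R->5, L=6; E->plug->E->R->E->L->H->refl->E->L'->H->R'->G->plug->G
Char 4 ('C'): step: R->6, L=6; C->plug->C->R->B->L->F->refl->B->L'->G->R'->F->plug->F
Char 5 ('A'): step: R->7, L=6; A->plug->A->R->D->L->C->refl->G->L'->C->R'->C->plug->C
Char 6 ('A'): step: R->0, L->7 (L advanced); A->plug->A->R->H->L->C->refl->G->L'->D->R'->E->plug->E
Char 7 ('B'): step: R->1, L=7; B->plug->B->R->H->L->C->refl->G->L'->D->R'->C->plug->C
Char 8 ('C'): step: R->2, L=7; C->plug->C->R->B->L->F->refl->B->L'->C->R'->B->plug->B
Char 9 ('F'): step: R->3, L=7; F->plug->F->R->E->L->H->refl->E->L'->A->R'->B->plug->B
Char 10 ('H'): step: R->4, L=7; H->plug->H->R->A->L->E->refl->H->L'->E->R'->G->plug->G
Final: ciphertext=FBGFCECBBG, RIGHT=4, LEFT=7

Answer: FBGFCECBBG 4 7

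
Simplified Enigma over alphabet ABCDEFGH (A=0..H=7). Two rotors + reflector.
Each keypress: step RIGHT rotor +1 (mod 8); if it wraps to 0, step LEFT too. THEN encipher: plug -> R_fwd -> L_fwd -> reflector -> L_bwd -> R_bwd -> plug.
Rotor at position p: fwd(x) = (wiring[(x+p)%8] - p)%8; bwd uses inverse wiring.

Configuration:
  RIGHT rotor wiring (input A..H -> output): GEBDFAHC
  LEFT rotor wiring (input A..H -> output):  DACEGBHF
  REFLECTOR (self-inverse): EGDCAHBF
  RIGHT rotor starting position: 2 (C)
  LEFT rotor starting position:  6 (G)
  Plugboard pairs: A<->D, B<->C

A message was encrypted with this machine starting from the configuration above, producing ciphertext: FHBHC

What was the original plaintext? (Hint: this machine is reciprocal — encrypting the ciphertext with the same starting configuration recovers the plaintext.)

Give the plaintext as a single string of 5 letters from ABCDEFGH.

Char 1 ('F'): step: R->3, L=6; F->plug->F->R->D->L->C->refl->D->L'->H->R'->E->plug->E
Char 2 ('H'): step: R->4, L=6; H->plug->H->R->H->L->D->refl->C->L'->D->R'->C->plug->B
Char 3 ('B'): step: R->5, L=6; B->plug->C->R->F->L->G->refl->B->L'->A->R'->H->plug->H
Char 4 ('H'): step: R->6, L=6; H->plug->H->R->C->L->F->refl->H->L'->B->R'->A->plug->D
Char 5 ('C'): step: R->7, L=6; C->plug->B->R->H->L->D->refl->C->L'->D->R'->A->plug->D

Answer: EBHDD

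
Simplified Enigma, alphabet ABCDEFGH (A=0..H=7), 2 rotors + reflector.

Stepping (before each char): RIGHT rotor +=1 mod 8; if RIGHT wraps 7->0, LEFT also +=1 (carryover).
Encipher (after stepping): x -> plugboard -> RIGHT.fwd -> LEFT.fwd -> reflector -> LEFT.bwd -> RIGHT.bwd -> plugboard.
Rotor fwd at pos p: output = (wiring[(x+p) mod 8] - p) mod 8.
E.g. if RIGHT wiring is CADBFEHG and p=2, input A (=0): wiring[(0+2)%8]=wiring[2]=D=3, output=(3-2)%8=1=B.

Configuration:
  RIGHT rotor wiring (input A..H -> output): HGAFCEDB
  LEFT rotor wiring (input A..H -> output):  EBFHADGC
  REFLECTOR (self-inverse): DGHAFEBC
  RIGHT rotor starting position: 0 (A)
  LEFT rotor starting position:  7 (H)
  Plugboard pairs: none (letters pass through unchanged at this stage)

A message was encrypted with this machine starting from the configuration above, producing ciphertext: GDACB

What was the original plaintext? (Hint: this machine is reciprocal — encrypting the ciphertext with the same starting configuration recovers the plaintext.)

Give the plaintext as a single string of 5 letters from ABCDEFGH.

Char 1 ('G'): step: R->1, L=7; G->plug->G->R->A->L->D->refl->A->L'->E->R'->C->plug->C
Char 2 ('D'): step: R->2, L=7; D->plug->D->R->C->L->C->refl->H->L'->H->R'->F->plug->F
Char 3 ('A'): step: R->3, L=7; A->plug->A->R->C->L->C->refl->H->L'->H->R'->B->plug->B
Char 4 ('C'): step: R->4, L=7; C->plug->C->R->H->L->H->refl->C->L'->C->R'->F->plug->F
Char 5 ('B'): step: R->5, L=7; B->plug->B->R->G->L->E->refl->F->L'->B->R'->E->plug->E

Answer: CFBFE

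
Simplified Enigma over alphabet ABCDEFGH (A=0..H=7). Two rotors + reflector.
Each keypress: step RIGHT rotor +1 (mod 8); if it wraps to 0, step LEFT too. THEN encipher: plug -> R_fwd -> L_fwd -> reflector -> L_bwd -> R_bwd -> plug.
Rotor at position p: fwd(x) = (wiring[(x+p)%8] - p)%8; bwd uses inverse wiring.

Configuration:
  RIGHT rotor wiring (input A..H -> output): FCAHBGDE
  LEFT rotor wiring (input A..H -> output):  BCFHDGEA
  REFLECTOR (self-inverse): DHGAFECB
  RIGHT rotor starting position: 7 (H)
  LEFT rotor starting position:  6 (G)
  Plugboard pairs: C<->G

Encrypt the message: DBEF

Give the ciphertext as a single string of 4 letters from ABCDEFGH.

Char 1 ('D'): step: R->0, L->7 (L advanced); D->plug->D->R->H->L->F->refl->E->L'->F->R'->A->plug->A
Char 2 ('B'): step: R->1, L=7; B->plug->B->R->H->L->F->refl->E->L'->F->R'->E->plug->E
Char 3 ('E'): step: R->2, L=7; E->plug->E->R->B->L->C->refl->G->L'->D->R'->G->plug->C
Char 4 ('F'): step: R->3, L=7; F->plug->F->R->C->L->D->refl->A->L'->E->R'->A->plug->A

Answer: AECA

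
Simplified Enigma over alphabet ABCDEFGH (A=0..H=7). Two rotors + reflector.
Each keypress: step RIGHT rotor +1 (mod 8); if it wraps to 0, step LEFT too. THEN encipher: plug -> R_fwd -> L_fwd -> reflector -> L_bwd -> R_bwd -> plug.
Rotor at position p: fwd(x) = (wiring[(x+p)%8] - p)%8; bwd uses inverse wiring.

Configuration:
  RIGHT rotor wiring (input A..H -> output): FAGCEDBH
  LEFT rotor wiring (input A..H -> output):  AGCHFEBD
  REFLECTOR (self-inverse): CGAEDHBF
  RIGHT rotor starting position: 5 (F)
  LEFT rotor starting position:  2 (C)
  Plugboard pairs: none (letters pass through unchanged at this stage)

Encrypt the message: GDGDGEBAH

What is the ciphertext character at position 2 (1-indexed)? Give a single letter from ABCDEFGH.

Char 1 ('G'): step: R->6, L=2; G->plug->G->R->G->L->G->refl->B->L'->F->R'->H->plug->H
Char 2 ('D'): step: R->7, L=2; D->plug->D->R->H->L->E->refl->D->L'->C->R'->H->plug->H

H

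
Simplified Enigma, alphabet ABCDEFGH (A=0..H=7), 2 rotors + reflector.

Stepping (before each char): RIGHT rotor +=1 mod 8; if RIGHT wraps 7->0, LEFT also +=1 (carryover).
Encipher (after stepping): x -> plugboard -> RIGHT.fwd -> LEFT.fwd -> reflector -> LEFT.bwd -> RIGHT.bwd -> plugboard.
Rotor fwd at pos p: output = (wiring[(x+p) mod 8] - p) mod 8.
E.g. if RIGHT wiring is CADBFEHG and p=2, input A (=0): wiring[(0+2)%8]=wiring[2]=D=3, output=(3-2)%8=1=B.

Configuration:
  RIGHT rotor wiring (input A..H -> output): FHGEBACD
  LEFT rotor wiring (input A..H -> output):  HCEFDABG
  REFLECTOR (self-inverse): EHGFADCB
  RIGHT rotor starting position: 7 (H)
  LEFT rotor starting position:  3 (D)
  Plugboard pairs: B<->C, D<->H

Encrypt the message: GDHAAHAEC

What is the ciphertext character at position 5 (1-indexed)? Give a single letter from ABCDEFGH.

Char 1 ('G'): step: R->0, L->4 (L advanced); G->plug->G->R->C->L->F->refl->D->L'->E->R'->D->plug->H
Char 2 ('D'): step: R->1, L=4; D->plug->H->R->E->L->D->refl->F->L'->C->R'->G->plug->G
Char 3 ('H'): step: R->2, L=4; H->plug->D->R->G->L->A->refl->E->L'->B->R'->F->plug->F
Char 4 ('A'): step: R->3, L=4; A->plug->A->R->B->L->E->refl->A->L'->G->R'->B->plug->C
Char 5 ('A'): step: R->4, L=4; A->plug->A->R->F->L->G->refl->C->L'->D->R'->F->plug->F

F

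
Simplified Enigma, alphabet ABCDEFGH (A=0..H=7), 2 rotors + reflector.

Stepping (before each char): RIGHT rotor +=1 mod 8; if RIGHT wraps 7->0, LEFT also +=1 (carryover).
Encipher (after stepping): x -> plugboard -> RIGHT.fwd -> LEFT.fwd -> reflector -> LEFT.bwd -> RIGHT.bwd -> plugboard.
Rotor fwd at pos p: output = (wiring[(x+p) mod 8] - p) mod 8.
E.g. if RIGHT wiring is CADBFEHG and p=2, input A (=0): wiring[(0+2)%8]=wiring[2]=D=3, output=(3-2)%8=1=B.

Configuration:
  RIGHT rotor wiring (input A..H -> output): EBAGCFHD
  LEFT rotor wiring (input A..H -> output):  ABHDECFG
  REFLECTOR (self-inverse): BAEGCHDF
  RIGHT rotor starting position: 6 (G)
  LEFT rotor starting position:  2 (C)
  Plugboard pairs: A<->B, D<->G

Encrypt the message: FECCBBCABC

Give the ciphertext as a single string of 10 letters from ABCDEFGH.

Answer: GFDFADEEDE

Derivation:
Char 1 ('F'): step: R->7, L=2; F->plug->F->R->D->L->A->refl->B->L'->B->R'->D->plug->G
Char 2 ('E'): step: R->0, L->3 (L advanced); E->plug->E->R->C->L->H->refl->F->L'->F->R'->F->plug->F
Char 3 ('C'): step: R->1, L=3; C->plug->C->R->F->L->F->refl->H->L'->C->R'->G->plug->D
Char 4 ('C'): step: R->2, L=3; C->plug->C->R->A->L->A->refl->B->L'->B->R'->F->plug->F
Char 5 ('B'): step: R->3, L=3; B->plug->A->R->D->L->C->refl->E->L'->H->R'->B->plug->A
Char 6 ('B'): step: R->4, L=3; B->plug->A->R->G->L->G->refl->D->L'->E->R'->G->plug->D
Char 7 ('C'): step: R->5, L=3; C->plug->C->R->G->L->G->refl->D->L'->E->R'->E->plug->E
Char 8 ('A'): step: R->6, L=3; A->plug->B->R->F->L->F->refl->H->L'->C->R'->E->plug->E
Char 9 ('B'): step: R->7, L=3; B->plug->A->R->E->L->D->refl->G->L'->G->R'->G->plug->D
Char 10 ('C'): step: R->0, L->4 (L advanced); C->plug->C->R->A->L->A->refl->B->L'->C->R'->E->plug->E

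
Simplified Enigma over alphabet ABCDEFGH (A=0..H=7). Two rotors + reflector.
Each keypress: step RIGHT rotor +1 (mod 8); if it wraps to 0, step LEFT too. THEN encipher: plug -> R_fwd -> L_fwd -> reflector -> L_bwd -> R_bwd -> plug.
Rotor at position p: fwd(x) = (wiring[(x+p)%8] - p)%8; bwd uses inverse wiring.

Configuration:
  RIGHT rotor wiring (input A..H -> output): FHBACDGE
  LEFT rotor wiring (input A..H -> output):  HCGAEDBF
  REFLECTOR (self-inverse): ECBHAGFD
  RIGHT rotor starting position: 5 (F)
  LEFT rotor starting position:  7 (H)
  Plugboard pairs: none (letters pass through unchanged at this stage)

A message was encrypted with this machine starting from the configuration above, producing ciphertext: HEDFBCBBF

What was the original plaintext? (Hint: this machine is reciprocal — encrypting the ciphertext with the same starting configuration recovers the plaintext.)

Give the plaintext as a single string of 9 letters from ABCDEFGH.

Char 1 ('H'): step: R->6, L=7; H->plug->H->R->F->L->F->refl->G->L'->A->R'->A->plug->A
Char 2 ('E'): step: R->7, L=7; E->plug->E->R->B->L->A->refl->E->L'->G->R'->B->plug->B
Char 3 ('D'): step: R->0, L->0 (L advanced); D->plug->D->R->A->L->H->refl->D->L'->F->R'->A->plug->A
Char 4 ('F'): step: R->1, L=0; F->plug->F->R->F->L->D->refl->H->L'->A->R'->B->plug->B
Char 5 ('B'): step: R->2, L=0; B->plug->B->R->G->L->B->refl->C->L'->B->R'->D->plug->D
Char 6 ('C'): step: R->3, L=0; C->plug->C->R->A->L->H->refl->D->L'->F->R'->A->plug->A
Char 7 ('B'): step: R->4, L=0; B->plug->B->R->H->L->F->refl->G->L'->C->R'->C->plug->C
Char 8 ('B'): step: R->5, L=0; B->plug->B->R->B->L->C->refl->B->L'->G->R'->A->plug->A
Char 9 ('F'): step: R->6, L=0; F->plug->F->R->C->L->G->refl->F->L'->H->R'->C->plug->C

Answer: ABABDACAC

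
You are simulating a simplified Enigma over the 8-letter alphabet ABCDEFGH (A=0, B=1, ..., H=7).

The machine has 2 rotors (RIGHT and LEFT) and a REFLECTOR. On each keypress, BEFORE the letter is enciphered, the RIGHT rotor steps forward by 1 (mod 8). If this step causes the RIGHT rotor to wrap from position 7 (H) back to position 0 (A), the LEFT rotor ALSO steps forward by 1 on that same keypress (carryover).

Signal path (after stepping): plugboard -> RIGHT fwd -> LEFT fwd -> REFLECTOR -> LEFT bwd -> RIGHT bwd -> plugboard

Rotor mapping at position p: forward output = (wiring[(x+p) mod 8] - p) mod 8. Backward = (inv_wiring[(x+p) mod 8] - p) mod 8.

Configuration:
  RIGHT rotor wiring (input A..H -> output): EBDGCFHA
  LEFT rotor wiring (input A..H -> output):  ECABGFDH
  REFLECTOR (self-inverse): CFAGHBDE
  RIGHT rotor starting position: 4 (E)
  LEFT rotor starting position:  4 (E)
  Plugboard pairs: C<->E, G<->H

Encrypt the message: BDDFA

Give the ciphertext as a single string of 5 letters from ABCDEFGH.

Answer: FCGBB

Derivation:
Char 1 ('B'): step: R->5, L=4; B->plug->B->R->C->L->H->refl->E->L'->G->R'->F->plug->F
Char 2 ('D'): step: R->6, L=4; D->plug->D->R->D->L->D->refl->G->L'->F->R'->E->plug->C
Char 3 ('D'): step: R->7, L=4; D->plug->D->R->E->L->A->refl->C->L'->A->R'->H->plug->G
Char 4 ('F'): step: R->0, L->5 (L advanced); F->plug->F->R->F->L->D->refl->G->L'->B->R'->B->plug->B
Char 5 ('A'): step: R->1, L=5; A->plug->A->R->A->L->A->refl->C->L'->C->R'->B->plug->B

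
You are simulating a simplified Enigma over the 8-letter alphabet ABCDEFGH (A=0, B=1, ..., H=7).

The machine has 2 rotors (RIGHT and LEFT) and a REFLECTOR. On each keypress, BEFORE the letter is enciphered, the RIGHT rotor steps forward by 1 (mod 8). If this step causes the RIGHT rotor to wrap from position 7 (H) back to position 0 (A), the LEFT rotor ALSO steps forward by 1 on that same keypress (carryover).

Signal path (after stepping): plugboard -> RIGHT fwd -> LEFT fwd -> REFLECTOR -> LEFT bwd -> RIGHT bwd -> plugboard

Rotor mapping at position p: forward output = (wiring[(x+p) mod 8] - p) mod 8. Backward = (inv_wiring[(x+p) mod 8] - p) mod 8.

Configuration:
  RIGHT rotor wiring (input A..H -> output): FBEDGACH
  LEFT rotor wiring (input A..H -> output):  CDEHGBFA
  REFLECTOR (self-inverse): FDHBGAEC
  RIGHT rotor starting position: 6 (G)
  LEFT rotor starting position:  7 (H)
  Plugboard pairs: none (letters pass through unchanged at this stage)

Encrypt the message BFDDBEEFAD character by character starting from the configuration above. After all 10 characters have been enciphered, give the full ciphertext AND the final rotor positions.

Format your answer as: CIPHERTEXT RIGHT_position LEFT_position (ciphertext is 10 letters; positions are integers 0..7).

Answer: DDFHAFCBHC 0 1

Derivation:
Char 1 ('B'): step: R->7, L=7; B->plug->B->R->G->L->C->refl->H->L'->F->R'->D->plug->D
Char 2 ('F'): step: R->0, L->0 (L advanced); F->plug->F->R->A->L->C->refl->H->L'->D->R'->D->plug->D
Char 3 ('D'): step: R->1, L=0; D->plug->D->R->F->L->B->refl->D->L'->B->R'->F->plug->F
Char 4 ('D'): step: R->2, L=0; D->plug->D->R->G->L->F->refl->A->L'->H->R'->H->plug->H
Char 5 ('B'): step: R->3, L=0; B->plug->B->R->D->L->H->refl->C->L'->A->R'->A->plug->A
Char 6 ('E'): step: R->4, L=0; E->plug->E->R->B->L->D->refl->B->L'->F->R'->F->plug->F
Char 7 ('E'): step: R->5, L=0; E->plug->E->R->E->L->G->refl->E->L'->C->R'->C->plug->C
Char 8 ('F'): step: R->6, L=0; F->plug->F->R->F->L->B->refl->D->L'->B->R'->B->plug->B
Char 9 ('A'): step: R->7, L=0; A->plug->A->R->A->L->C->refl->H->L'->D->R'->H->plug->H
Char 10 ('D'): step: R->0, L->1 (L advanced); D->plug->D->R->D->L->F->refl->A->L'->E->R'->C->plug->C
Final: ciphertext=DDFHAFCBHC, RIGHT=0, LEFT=1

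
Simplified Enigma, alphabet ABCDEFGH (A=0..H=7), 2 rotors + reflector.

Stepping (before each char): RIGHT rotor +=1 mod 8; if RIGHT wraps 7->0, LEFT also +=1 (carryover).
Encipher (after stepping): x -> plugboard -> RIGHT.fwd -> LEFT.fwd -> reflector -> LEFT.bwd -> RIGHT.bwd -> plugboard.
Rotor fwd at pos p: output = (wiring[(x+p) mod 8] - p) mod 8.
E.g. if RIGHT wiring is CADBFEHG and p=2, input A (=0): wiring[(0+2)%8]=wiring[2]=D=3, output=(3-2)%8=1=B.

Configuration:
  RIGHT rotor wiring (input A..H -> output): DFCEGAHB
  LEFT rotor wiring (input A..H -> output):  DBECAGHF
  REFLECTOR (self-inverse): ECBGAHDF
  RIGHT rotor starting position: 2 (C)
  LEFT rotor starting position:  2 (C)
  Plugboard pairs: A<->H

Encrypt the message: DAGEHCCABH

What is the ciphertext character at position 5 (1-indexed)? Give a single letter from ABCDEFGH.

Char 1 ('D'): step: R->3, L=2; D->plug->D->R->E->L->F->refl->H->L'->H->R'->H->plug->A
Char 2 ('A'): step: R->4, L=2; A->plug->H->R->A->L->C->refl->B->L'->G->R'->G->plug->G
Char 3 ('G'): step: R->5, L=2; G->plug->G->R->H->L->H->refl->F->L'->E->R'->C->plug->C
Char 4 ('E'): step: R->6, L=2; E->plug->E->R->E->L->F->refl->H->L'->H->R'->D->plug->D
Char 5 ('H'): step: R->7, L=2; H->plug->A->R->C->L->G->refl->D->L'->F->R'->E->plug->E

E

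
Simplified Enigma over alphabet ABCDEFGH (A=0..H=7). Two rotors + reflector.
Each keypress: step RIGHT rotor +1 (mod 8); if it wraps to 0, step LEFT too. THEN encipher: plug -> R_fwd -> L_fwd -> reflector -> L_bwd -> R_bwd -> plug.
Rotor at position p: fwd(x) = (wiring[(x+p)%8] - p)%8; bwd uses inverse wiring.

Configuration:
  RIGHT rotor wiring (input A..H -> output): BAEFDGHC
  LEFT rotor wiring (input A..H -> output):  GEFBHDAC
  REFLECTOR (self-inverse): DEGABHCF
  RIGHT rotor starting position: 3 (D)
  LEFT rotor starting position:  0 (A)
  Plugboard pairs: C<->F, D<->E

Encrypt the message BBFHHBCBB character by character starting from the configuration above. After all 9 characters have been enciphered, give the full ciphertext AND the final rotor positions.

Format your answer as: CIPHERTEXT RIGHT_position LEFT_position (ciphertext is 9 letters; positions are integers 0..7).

Answer: CEAGBFAAG 4 1

Derivation:
Char 1 ('B'): step: R->4, L=0; B->plug->B->R->C->L->F->refl->H->L'->E->R'->F->plug->C
Char 2 ('B'): step: R->5, L=0; B->plug->B->R->C->L->F->refl->H->L'->E->R'->D->plug->E
Char 3 ('F'): step: R->6, L=0; F->plug->C->R->D->L->B->refl->E->L'->B->R'->A->plug->A
Char 4 ('H'): step: R->7, L=0; H->plug->H->R->A->L->G->refl->C->L'->H->R'->G->plug->G
Char 5 ('H'): step: R->0, L->1 (L advanced); H->plug->H->R->C->L->A->refl->D->L'->A->R'->B->plug->B
Char 6 ('B'): step: R->1, L=1; B->plug->B->R->D->L->G->refl->C->L'->E->R'->C->plug->F
Char 7 ('C'): step: R->2, L=1; C->plug->F->R->A->L->D->refl->A->L'->C->R'->A->plug->A
Char 8 ('B'): step: R->3, L=1; B->plug->B->R->A->L->D->refl->A->L'->C->R'->A->plug->A
Char 9 ('B'): step: R->4, L=1; B->plug->B->R->C->L->A->refl->D->L'->A->R'->G->plug->G
Final: ciphertext=CEAGBFAAG, RIGHT=4, LEFT=1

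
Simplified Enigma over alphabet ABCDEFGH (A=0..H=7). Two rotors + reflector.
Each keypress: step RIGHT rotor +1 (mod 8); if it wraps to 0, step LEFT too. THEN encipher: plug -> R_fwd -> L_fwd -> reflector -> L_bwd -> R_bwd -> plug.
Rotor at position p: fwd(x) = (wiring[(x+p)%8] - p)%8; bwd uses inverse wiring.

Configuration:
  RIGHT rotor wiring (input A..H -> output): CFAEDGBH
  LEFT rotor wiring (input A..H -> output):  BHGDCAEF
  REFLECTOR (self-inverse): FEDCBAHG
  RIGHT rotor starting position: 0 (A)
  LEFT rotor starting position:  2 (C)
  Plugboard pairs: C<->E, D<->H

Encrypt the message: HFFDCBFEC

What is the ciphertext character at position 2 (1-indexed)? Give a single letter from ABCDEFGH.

Char 1 ('H'): step: R->1, L=2; H->plug->D->R->C->L->A->refl->F->L'->H->R'->B->plug->B
Char 2 ('F'): step: R->2, L=2; F->plug->F->R->F->L->D->refl->C->L'->E->R'->D->plug->H

H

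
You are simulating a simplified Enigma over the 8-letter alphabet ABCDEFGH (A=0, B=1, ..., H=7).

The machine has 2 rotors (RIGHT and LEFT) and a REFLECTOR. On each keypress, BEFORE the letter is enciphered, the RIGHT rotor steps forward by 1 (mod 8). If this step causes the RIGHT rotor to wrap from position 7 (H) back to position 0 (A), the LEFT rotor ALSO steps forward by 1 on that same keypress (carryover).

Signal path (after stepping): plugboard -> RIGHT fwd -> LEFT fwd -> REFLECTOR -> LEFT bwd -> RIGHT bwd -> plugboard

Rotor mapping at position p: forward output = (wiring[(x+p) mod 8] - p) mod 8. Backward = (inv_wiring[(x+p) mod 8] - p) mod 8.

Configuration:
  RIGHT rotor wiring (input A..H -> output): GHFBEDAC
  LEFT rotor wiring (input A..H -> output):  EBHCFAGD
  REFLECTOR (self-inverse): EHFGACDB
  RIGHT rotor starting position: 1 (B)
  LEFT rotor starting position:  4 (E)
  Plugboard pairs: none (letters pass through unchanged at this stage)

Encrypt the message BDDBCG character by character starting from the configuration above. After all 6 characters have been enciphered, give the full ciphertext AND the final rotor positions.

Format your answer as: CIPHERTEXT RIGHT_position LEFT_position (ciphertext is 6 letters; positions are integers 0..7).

Char 1 ('B'): step: R->2, L=4; B->plug->B->R->H->L->G->refl->D->L'->G->R'->E->plug->E
Char 2 ('D'): step: R->3, L=4; D->plug->D->R->F->L->F->refl->C->L'->C->R'->H->plug->H
Char 3 ('D'): step: R->4, L=4; D->plug->D->R->G->L->D->refl->G->L'->H->R'->B->plug->B
Char 4 ('B'): step: R->5, L=4; B->plug->B->R->D->L->H->refl->B->L'->A->R'->F->plug->F
Char 5 ('C'): step: R->6, L=4; C->plug->C->R->A->L->B->refl->H->L'->D->R'->F->plug->F
Char 6 ('G'): step: R->7, L=4; G->plug->G->R->E->L->A->refl->E->L'->B->R'->H->plug->H
Final: ciphertext=EHBFFH, RIGHT=7, LEFT=4

Answer: EHBFFH 7 4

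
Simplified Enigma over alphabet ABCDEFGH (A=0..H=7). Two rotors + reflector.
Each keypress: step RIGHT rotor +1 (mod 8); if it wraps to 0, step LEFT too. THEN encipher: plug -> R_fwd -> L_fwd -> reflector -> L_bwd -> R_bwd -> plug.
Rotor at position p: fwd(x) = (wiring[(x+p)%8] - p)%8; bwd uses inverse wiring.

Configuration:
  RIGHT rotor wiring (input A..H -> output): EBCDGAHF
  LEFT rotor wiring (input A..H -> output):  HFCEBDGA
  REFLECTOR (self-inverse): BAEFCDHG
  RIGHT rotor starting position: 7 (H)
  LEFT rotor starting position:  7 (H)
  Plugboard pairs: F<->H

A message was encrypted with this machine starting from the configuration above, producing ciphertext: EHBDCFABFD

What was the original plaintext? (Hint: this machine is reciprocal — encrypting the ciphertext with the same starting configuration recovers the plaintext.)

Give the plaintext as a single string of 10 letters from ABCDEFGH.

Char 1 ('E'): step: R->0, L->0 (L advanced); E->plug->E->R->G->L->G->refl->H->L'->A->R'->F->plug->H
Char 2 ('H'): step: R->1, L=0; H->plug->F->R->G->L->G->refl->H->L'->A->R'->A->plug->A
Char 3 ('B'): step: R->2, L=0; B->plug->B->R->B->L->F->refl->D->L'->F->R'->E->plug->E
Char 4 ('D'): step: R->3, L=0; D->plug->D->R->E->L->B->refl->A->L'->H->R'->H->plug->F
Char 5 ('C'): step: R->4, L=0; C->plug->C->R->D->L->E->refl->C->L'->C->R'->A->plug->A
Char 6 ('F'): step: R->5, L=0; F->plug->H->R->B->L->F->refl->D->L'->F->R'->F->plug->H
Char 7 ('A'): step: R->6, L=0; A->plug->A->R->B->L->F->refl->D->L'->F->R'->F->plug->H
Char 8 ('B'): step: R->7, L=0; B->plug->B->R->F->L->D->refl->F->L'->B->R'->G->plug->G
Char 9 ('F'): step: R->0, L->1 (L advanced); F->plug->H->R->F->L->F->refl->D->L'->C->R'->C->plug->C
Char 10 ('D'): step: R->1, L=1; D->plug->D->R->F->L->F->refl->D->L'->C->R'->C->plug->C

Answer: HAEFAHHGCC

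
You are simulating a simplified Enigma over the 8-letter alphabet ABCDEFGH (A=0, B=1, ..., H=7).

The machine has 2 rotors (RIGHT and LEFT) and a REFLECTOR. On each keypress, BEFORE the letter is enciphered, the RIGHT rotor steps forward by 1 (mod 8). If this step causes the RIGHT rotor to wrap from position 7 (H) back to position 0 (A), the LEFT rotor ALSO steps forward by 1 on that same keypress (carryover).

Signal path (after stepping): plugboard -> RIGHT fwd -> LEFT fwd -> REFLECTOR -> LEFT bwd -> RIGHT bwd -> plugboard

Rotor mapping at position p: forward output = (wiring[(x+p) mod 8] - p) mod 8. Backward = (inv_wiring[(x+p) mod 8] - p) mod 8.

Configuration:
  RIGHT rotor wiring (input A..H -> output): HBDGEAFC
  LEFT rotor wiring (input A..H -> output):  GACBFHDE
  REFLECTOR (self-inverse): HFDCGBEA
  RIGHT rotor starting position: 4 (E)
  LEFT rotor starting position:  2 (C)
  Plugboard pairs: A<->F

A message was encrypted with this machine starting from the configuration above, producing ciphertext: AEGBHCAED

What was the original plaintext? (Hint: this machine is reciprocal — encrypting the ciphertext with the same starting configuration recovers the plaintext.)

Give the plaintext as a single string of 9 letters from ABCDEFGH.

Char 1 ('A'): step: R->5, L=2; A->plug->F->R->G->L->E->refl->G->L'->H->R'->H->plug->H
Char 2 ('E'): step: R->6, L=2; E->plug->E->R->F->L->C->refl->D->L'->C->R'->H->plug->H
Char 3 ('G'): step: R->7, L=2; G->plug->G->R->B->L->H->refl->A->L'->A->R'->B->plug->B
Char 4 ('B'): step: R->0, L->3 (L advanced); B->plug->B->R->B->L->C->refl->D->L'->F->R'->G->plug->G
Char 5 ('H'): step: R->1, L=3; H->plug->H->R->G->L->F->refl->B->L'->E->R'->F->plug->A
Char 6 ('C'): step: R->2, L=3; C->plug->C->R->C->L->E->refl->G->L'->A->R'->F->plug->A
Char 7 ('A'): step: R->3, L=3; A->plug->F->R->E->L->B->refl->F->L'->G->R'->G->plug->G
Char 8 ('E'): step: R->4, L=3; E->plug->E->R->D->L->A->refl->H->L'->H->R'->G->plug->G
Char 9 ('D'): step: R->5, L=3; D->plug->D->R->C->L->E->refl->G->L'->A->R'->B->plug->B

Answer: HHBGAAGGB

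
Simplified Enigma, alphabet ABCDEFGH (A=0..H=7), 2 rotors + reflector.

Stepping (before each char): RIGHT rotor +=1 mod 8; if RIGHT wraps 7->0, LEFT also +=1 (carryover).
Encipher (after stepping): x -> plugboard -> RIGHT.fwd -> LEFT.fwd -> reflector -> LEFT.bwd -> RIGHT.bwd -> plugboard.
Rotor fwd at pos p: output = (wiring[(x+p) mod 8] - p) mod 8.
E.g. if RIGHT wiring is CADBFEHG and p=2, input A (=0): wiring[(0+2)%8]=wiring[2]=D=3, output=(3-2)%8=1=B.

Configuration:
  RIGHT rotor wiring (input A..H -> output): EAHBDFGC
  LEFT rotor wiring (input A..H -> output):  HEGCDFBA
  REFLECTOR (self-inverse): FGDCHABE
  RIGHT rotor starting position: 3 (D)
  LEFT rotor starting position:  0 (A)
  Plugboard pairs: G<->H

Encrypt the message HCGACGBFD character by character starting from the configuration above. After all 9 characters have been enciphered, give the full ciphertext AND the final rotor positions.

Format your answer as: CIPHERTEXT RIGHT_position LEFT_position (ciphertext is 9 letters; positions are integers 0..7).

Char 1 ('H'): step: R->4, L=0; H->plug->G->R->D->L->C->refl->D->L'->E->R'->F->plug->F
Char 2 ('C'): step: R->5, L=0; C->plug->C->R->F->L->F->refl->A->L'->H->R'->D->plug->D
Char 3 ('G'): step: R->6, L=0; G->plug->H->R->H->L->A->refl->F->L'->F->R'->G->plug->H
Char 4 ('A'): step: R->7, L=0; A->plug->A->R->D->L->C->refl->D->L'->E->R'->F->plug->F
Char 5 ('C'): step: R->0, L->1 (L advanced); C->plug->C->R->H->L->G->refl->B->L'->C->R'->H->plug->G
Char 6 ('G'): step: R->1, L=1; G->plug->H->R->D->L->C->refl->D->L'->A->R'->C->plug->C
Char 7 ('B'): step: R->2, L=1; B->plug->B->R->H->L->G->refl->B->L'->C->R'->G->plug->H
Char 8 ('F'): step: R->3, L=1; F->plug->F->R->B->L->F->refl->A->L'->F->R'->G->plug->H
Char 9 ('D'): step: R->4, L=1; D->plug->D->R->G->L->H->refl->E->L'->E->R'->F->plug->F
Final: ciphertext=FDHFGCHHF, RIGHT=4, LEFT=1

Answer: FDHFGCHHF 4 1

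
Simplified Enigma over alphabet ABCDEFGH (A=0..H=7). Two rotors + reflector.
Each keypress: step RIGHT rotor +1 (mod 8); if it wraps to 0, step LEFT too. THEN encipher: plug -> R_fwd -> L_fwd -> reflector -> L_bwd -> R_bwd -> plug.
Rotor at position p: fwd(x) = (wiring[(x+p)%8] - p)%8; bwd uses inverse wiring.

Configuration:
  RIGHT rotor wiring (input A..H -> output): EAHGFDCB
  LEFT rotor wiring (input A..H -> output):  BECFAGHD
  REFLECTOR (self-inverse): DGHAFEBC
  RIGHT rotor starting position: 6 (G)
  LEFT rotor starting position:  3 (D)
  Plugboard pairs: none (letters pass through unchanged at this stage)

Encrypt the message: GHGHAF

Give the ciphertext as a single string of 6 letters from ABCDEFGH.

Answer: AFDFFE

Derivation:
Char 1 ('G'): step: R->7, L=3; G->plug->G->R->E->L->A->refl->D->L'->C->R'->A->plug->A
Char 2 ('H'): step: R->0, L->4 (L advanced); H->plug->H->R->B->L->C->refl->H->L'->D->R'->F->plug->F
Char 3 ('G'): step: R->1, L=4; G->plug->G->R->A->L->E->refl->F->L'->E->R'->D->plug->D
Char 4 ('H'): step: R->2, L=4; H->plug->H->R->G->L->G->refl->B->L'->H->R'->F->plug->F
Char 5 ('A'): step: R->3, L=4; A->plug->A->R->D->L->H->refl->C->L'->B->R'->F->plug->F
Char 6 ('F'): step: R->4, L=4; F->plug->F->R->E->L->F->refl->E->L'->A->R'->E->plug->E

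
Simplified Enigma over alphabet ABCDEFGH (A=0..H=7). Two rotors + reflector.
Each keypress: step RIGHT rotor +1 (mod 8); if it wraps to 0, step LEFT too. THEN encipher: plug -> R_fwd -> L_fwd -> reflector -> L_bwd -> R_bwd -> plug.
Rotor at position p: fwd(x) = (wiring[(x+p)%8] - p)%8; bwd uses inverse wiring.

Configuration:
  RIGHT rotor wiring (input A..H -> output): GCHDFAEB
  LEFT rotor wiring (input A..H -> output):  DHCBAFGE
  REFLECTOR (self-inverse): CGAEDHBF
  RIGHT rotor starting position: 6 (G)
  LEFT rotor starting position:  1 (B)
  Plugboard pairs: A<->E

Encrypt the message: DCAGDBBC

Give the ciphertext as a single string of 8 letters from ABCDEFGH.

Char 1 ('D'): step: R->7, L=1; D->plug->D->R->A->L->G->refl->B->L'->B->R'->G->plug->G
Char 2 ('C'): step: R->0, L->2 (L advanced); C->plug->C->R->H->L->F->refl->H->L'->B->R'->H->plug->H
Char 3 ('A'): step: R->1, L=2; A->plug->E->R->H->L->F->refl->H->L'->B->R'->A->plug->E
Char 4 ('G'): step: R->2, L=2; G->plug->G->R->E->L->E->refl->D->L'->D->R'->C->plug->C
Char 5 ('D'): step: R->3, L=2; D->plug->D->R->B->L->H->refl->F->L'->H->R'->G->plug->G
Char 6 ('B'): step: R->4, L=2; B->plug->B->R->E->L->E->refl->D->L'->D->R'->G->plug->G
Char 7 ('B'): step: R->5, L=2; B->plug->B->R->H->L->F->refl->H->L'->B->R'->D->plug->D
Char 8 ('C'): step: R->6, L=2; C->plug->C->R->A->L->A->refl->C->L'->F->R'->F->plug->F

Answer: GHECGGDF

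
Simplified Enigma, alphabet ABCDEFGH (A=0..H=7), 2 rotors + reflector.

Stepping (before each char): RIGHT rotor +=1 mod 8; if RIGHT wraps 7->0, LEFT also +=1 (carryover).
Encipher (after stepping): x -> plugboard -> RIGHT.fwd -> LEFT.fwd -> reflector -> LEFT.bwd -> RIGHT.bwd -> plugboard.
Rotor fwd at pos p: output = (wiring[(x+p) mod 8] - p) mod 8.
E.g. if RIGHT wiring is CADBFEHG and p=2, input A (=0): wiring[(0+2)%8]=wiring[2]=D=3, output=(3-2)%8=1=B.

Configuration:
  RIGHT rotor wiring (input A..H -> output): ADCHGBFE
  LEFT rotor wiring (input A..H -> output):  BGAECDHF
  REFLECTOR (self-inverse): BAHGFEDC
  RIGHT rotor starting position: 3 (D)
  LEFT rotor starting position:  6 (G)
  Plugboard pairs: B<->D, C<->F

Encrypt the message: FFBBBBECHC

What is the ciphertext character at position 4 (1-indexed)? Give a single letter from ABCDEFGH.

Char 1 ('F'): step: R->4, L=6; F->plug->C->R->B->L->H->refl->C->L'->E->R'->E->plug->E
Char 2 ('F'): step: R->5, L=6; F->plug->C->R->H->L->F->refl->E->L'->G->R'->E->plug->E
Char 3 ('B'): step: R->6, L=6; B->plug->D->R->F->L->G->refl->D->L'->C->R'->C->plug->F
Char 4 ('B'): step: R->7, L=6; B->plug->D->R->D->L->A->refl->B->L'->A->R'->E->plug->E

E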